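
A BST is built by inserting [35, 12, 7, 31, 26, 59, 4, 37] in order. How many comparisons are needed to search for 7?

Search path for 7: 35 -> 12 -> 7
Found: True
Comparisons: 3


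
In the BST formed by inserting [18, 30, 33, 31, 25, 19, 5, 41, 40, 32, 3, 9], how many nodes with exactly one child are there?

Tree built from: [18, 30, 33, 31, 25, 19, 5, 41, 40, 32, 3, 9]
Tree (level-order array): [18, 5, 30, 3, 9, 25, 33, None, None, None, None, 19, None, 31, 41, None, None, None, 32, 40]
Rule: These are nodes with exactly 1 non-null child.
Per-node child counts:
  node 18: 2 child(ren)
  node 5: 2 child(ren)
  node 3: 0 child(ren)
  node 9: 0 child(ren)
  node 30: 2 child(ren)
  node 25: 1 child(ren)
  node 19: 0 child(ren)
  node 33: 2 child(ren)
  node 31: 1 child(ren)
  node 32: 0 child(ren)
  node 41: 1 child(ren)
  node 40: 0 child(ren)
Matching nodes: [25, 31, 41]
Count of nodes with exactly one child: 3


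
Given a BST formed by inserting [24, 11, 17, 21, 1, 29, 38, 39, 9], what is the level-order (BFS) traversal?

Tree insertion order: [24, 11, 17, 21, 1, 29, 38, 39, 9]
Tree (level-order array): [24, 11, 29, 1, 17, None, 38, None, 9, None, 21, None, 39]
BFS from the root, enqueuing left then right child of each popped node:
  queue [24] -> pop 24, enqueue [11, 29], visited so far: [24]
  queue [11, 29] -> pop 11, enqueue [1, 17], visited so far: [24, 11]
  queue [29, 1, 17] -> pop 29, enqueue [38], visited so far: [24, 11, 29]
  queue [1, 17, 38] -> pop 1, enqueue [9], visited so far: [24, 11, 29, 1]
  queue [17, 38, 9] -> pop 17, enqueue [21], visited so far: [24, 11, 29, 1, 17]
  queue [38, 9, 21] -> pop 38, enqueue [39], visited so far: [24, 11, 29, 1, 17, 38]
  queue [9, 21, 39] -> pop 9, enqueue [none], visited so far: [24, 11, 29, 1, 17, 38, 9]
  queue [21, 39] -> pop 21, enqueue [none], visited so far: [24, 11, 29, 1, 17, 38, 9, 21]
  queue [39] -> pop 39, enqueue [none], visited so far: [24, 11, 29, 1, 17, 38, 9, 21, 39]
Result: [24, 11, 29, 1, 17, 38, 9, 21, 39]


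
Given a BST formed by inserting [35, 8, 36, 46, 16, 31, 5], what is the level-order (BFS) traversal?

Tree insertion order: [35, 8, 36, 46, 16, 31, 5]
Tree (level-order array): [35, 8, 36, 5, 16, None, 46, None, None, None, 31]
BFS from the root, enqueuing left then right child of each popped node:
  queue [35] -> pop 35, enqueue [8, 36], visited so far: [35]
  queue [8, 36] -> pop 8, enqueue [5, 16], visited so far: [35, 8]
  queue [36, 5, 16] -> pop 36, enqueue [46], visited so far: [35, 8, 36]
  queue [5, 16, 46] -> pop 5, enqueue [none], visited so far: [35, 8, 36, 5]
  queue [16, 46] -> pop 16, enqueue [31], visited so far: [35, 8, 36, 5, 16]
  queue [46, 31] -> pop 46, enqueue [none], visited so far: [35, 8, 36, 5, 16, 46]
  queue [31] -> pop 31, enqueue [none], visited so far: [35, 8, 36, 5, 16, 46, 31]
Result: [35, 8, 36, 5, 16, 46, 31]


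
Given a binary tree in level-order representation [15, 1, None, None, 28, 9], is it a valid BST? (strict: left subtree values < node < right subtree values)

Level-order array: [15, 1, None, None, 28, 9]
Validate using subtree bounds (lo, hi): at each node, require lo < value < hi,
then recurse left with hi=value and right with lo=value.
Preorder trace (stopping at first violation):
  at node 15 with bounds (-inf, +inf): OK
  at node 1 with bounds (-inf, 15): OK
  at node 28 with bounds (1, 15): VIOLATION
Node 28 violates its bound: not (1 < 28 < 15).
Result: Not a valid BST


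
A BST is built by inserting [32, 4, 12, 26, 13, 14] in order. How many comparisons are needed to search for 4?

Search path for 4: 32 -> 4
Found: True
Comparisons: 2


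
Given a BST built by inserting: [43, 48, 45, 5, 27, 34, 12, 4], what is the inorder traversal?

Tree insertion order: [43, 48, 45, 5, 27, 34, 12, 4]
Tree (level-order array): [43, 5, 48, 4, 27, 45, None, None, None, 12, 34]
Inorder traversal: [4, 5, 12, 27, 34, 43, 45, 48]


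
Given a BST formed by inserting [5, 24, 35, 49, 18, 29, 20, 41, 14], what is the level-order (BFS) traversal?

Tree insertion order: [5, 24, 35, 49, 18, 29, 20, 41, 14]
Tree (level-order array): [5, None, 24, 18, 35, 14, 20, 29, 49, None, None, None, None, None, None, 41]
BFS from the root, enqueuing left then right child of each popped node:
  queue [5] -> pop 5, enqueue [24], visited so far: [5]
  queue [24] -> pop 24, enqueue [18, 35], visited so far: [5, 24]
  queue [18, 35] -> pop 18, enqueue [14, 20], visited so far: [5, 24, 18]
  queue [35, 14, 20] -> pop 35, enqueue [29, 49], visited so far: [5, 24, 18, 35]
  queue [14, 20, 29, 49] -> pop 14, enqueue [none], visited so far: [5, 24, 18, 35, 14]
  queue [20, 29, 49] -> pop 20, enqueue [none], visited so far: [5, 24, 18, 35, 14, 20]
  queue [29, 49] -> pop 29, enqueue [none], visited so far: [5, 24, 18, 35, 14, 20, 29]
  queue [49] -> pop 49, enqueue [41], visited so far: [5, 24, 18, 35, 14, 20, 29, 49]
  queue [41] -> pop 41, enqueue [none], visited so far: [5, 24, 18, 35, 14, 20, 29, 49, 41]
Result: [5, 24, 18, 35, 14, 20, 29, 49, 41]


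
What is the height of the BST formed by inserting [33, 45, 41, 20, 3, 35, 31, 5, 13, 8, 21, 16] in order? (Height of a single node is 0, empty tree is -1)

Insertion order: [33, 45, 41, 20, 3, 35, 31, 5, 13, 8, 21, 16]
Tree (level-order array): [33, 20, 45, 3, 31, 41, None, None, 5, 21, None, 35, None, None, 13, None, None, None, None, 8, 16]
Compute height bottom-up (empty subtree = -1):
  height(8) = 1 + max(-1, -1) = 0
  height(16) = 1 + max(-1, -1) = 0
  height(13) = 1 + max(0, 0) = 1
  height(5) = 1 + max(-1, 1) = 2
  height(3) = 1 + max(-1, 2) = 3
  height(21) = 1 + max(-1, -1) = 0
  height(31) = 1 + max(0, -1) = 1
  height(20) = 1 + max(3, 1) = 4
  height(35) = 1 + max(-1, -1) = 0
  height(41) = 1 + max(0, -1) = 1
  height(45) = 1 + max(1, -1) = 2
  height(33) = 1 + max(4, 2) = 5
Height = 5


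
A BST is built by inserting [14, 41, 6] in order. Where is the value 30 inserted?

Starting tree (level order): [14, 6, 41]
Insertion path: 14 -> 41
Result: insert 30 as left child of 41
Final tree (level order): [14, 6, 41, None, None, 30]


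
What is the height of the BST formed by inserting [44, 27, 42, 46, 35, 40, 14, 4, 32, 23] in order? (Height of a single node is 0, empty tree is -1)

Insertion order: [44, 27, 42, 46, 35, 40, 14, 4, 32, 23]
Tree (level-order array): [44, 27, 46, 14, 42, None, None, 4, 23, 35, None, None, None, None, None, 32, 40]
Compute height bottom-up (empty subtree = -1):
  height(4) = 1 + max(-1, -1) = 0
  height(23) = 1 + max(-1, -1) = 0
  height(14) = 1 + max(0, 0) = 1
  height(32) = 1 + max(-1, -1) = 0
  height(40) = 1 + max(-1, -1) = 0
  height(35) = 1 + max(0, 0) = 1
  height(42) = 1 + max(1, -1) = 2
  height(27) = 1 + max(1, 2) = 3
  height(46) = 1 + max(-1, -1) = 0
  height(44) = 1 + max(3, 0) = 4
Height = 4


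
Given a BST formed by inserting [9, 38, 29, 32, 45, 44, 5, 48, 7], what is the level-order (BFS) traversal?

Tree insertion order: [9, 38, 29, 32, 45, 44, 5, 48, 7]
Tree (level-order array): [9, 5, 38, None, 7, 29, 45, None, None, None, 32, 44, 48]
BFS from the root, enqueuing left then right child of each popped node:
  queue [9] -> pop 9, enqueue [5, 38], visited so far: [9]
  queue [5, 38] -> pop 5, enqueue [7], visited so far: [9, 5]
  queue [38, 7] -> pop 38, enqueue [29, 45], visited so far: [9, 5, 38]
  queue [7, 29, 45] -> pop 7, enqueue [none], visited so far: [9, 5, 38, 7]
  queue [29, 45] -> pop 29, enqueue [32], visited so far: [9, 5, 38, 7, 29]
  queue [45, 32] -> pop 45, enqueue [44, 48], visited so far: [9, 5, 38, 7, 29, 45]
  queue [32, 44, 48] -> pop 32, enqueue [none], visited so far: [9, 5, 38, 7, 29, 45, 32]
  queue [44, 48] -> pop 44, enqueue [none], visited so far: [9, 5, 38, 7, 29, 45, 32, 44]
  queue [48] -> pop 48, enqueue [none], visited so far: [9, 5, 38, 7, 29, 45, 32, 44, 48]
Result: [9, 5, 38, 7, 29, 45, 32, 44, 48]


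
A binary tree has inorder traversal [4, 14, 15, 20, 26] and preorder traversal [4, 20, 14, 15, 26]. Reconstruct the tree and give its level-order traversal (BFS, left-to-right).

Inorder:  [4, 14, 15, 20, 26]
Preorder: [4, 20, 14, 15, 26]
Algorithm: preorder visits root first, so consume preorder in order;
for each root, split the current inorder slice at that value into
left-subtree inorder and right-subtree inorder, then recurse.
Recursive splits:
  root=4; inorder splits into left=[], right=[14, 15, 20, 26]
  root=20; inorder splits into left=[14, 15], right=[26]
  root=14; inorder splits into left=[], right=[15]
  root=15; inorder splits into left=[], right=[]
  root=26; inorder splits into left=[], right=[]
Reconstructed level-order: [4, 20, 14, 26, 15]


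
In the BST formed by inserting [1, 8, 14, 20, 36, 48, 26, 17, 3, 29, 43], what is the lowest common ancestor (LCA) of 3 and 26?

Tree insertion order: [1, 8, 14, 20, 36, 48, 26, 17, 3, 29, 43]
Tree (level-order array): [1, None, 8, 3, 14, None, None, None, 20, 17, 36, None, None, 26, 48, None, 29, 43]
In a BST, the LCA of p=3, q=26 is the first node v on the
root-to-leaf path with p <= v <= q (go left if both < v, right if both > v).
Walk from root:
  at 1: both 3 and 26 > 1, go right
  at 8: 3 <= 8 <= 26, this is the LCA
LCA = 8


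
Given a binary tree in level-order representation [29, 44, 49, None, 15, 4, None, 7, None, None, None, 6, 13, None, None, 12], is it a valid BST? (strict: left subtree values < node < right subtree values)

Level-order array: [29, 44, 49, None, 15, 4, None, 7, None, None, None, 6, 13, None, None, 12]
Validate using subtree bounds (lo, hi): at each node, require lo < value < hi,
then recurse left with hi=value and right with lo=value.
Preorder trace (stopping at first violation):
  at node 29 with bounds (-inf, +inf): OK
  at node 44 with bounds (-inf, 29): VIOLATION
Node 44 violates its bound: not (-inf < 44 < 29).
Result: Not a valid BST


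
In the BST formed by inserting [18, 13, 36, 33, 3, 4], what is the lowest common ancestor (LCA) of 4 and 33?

Tree insertion order: [18, 13, 36, 33, 3, 4]
Tree (level-order array): [18, 13, 36, 3, None, 33, None, None, 4]
In a BST, the LCA of p=4, q=33 is the first node v on the
root-to-leaf path with p <= v <= q (go left if both < v, right if both > v).
Walk from root:
  at 18: 4 <= 18 <= 33, this is the LCA
LCA = 18


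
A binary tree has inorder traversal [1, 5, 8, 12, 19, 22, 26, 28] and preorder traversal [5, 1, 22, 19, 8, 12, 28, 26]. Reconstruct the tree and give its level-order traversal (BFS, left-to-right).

Inorder:  [1, 5, 8, 12, 19, 22, 26, 28]
Preorder: [5, 1, 22, 19, 8, 12, 28, 26]
Algorithm: preorder visits root first, so consume preorder in order;
for each root, split the current inorder slice at that value into
left-subtree inorder and right-subtree inorder, then recurse.
Recursive splits:
  root=5; inorder splits into left=[1], right=[8, 12, 19, 22, 26, 28]
  root=1; inorder splits into left=[], right=[]
  root=22; inorder splits into left=[8, 12, 19], right=[26, 28]
  root=19; inorder splits into left=[8, 12], right=[]
  root=8; inorder splits into left=[], right=[12]
  root=12; inorder splits into left=[], right=[]
  root=28; inorder splits into left=[26], right=[]
  root=26; inorder splits into left=[], right=[]
Reconstructed level-order: [5, 1, 22, 19, 28, 8, 26, 12]


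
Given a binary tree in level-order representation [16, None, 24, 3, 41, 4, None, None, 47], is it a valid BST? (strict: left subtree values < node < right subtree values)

Level-order array: [16, None, 24, 3, 41, 4, None, None, 47]
Validate using subtree bounds (lo, hi): at each node, require lo < value < hi,
then recurse left with hi=value and right with lo=value.
Preorder trace (stopping at first violation):
  at node 16 with bounds (-inf, +inf): OK
  at node 24 with bounds (16, +inf): OK
  at node 3 with bounds (16, 24): VIOLATION
Node 3 violates its bound: not (16 < 3 < 24).
Result: Not a valid BST


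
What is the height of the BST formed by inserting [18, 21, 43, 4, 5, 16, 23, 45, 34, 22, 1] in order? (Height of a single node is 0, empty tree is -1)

Insertion order: [18, 21, 43, 4, 5, 16, 23, 45, 34, 22, 1]
Tree (level-order array): [18, 4, 21, 1, 5, None, 43, None, None, None, 16, 23, 45, None, None, 22, 34]
Compute height bottom-up (empty subtree = -1):
  height(1) = 1 + max(-1, -1) = 0
  height(16) = 1 + max(-1, -1) = 0
  height(5) = 1 + max(-1, 0) = 1
  height(4) = 1 + max(0, 1) = 2
  height(22) = 1 + max(-1, -1) = 0
  height(34) = 1 + max(-1, -1) = 0
  height(23) = 1 + max(0, 0) = 1
  height(45) = 1 + max(-1, -1) = 0
  height(43) = 1 + max(1, 0) = 2
  height(21) = 1 + max(-1, 2) = 3
  height(18) = 1 + max(2, 3) = 4
Height = 4


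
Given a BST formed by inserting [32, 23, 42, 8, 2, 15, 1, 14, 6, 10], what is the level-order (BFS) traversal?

Tree insertion order: [32, 23, 42, 8, 2, 15, 1, 14, 6, 10]
Tree (level-order array): [32, 23, 42, 8, None, None, None, 2, 15, 1, 6, 14, None, None, None, None, None, 10]
BFS from the root, enqueuing left then right child of each popped node:
  queue [32] -> pop 32, enqueue [23, 42], visited so far: [32]
  queue [23, 42] -> pop 23, enqueue [8], visited so far: [32, 23]
  queue [42, 8] -> pop 42, enqueue [none], visited so far: [32, 23, 42]
  queue [8] -> pop 8, enqueue [2, 15], visited so far: [32, 23, 42, 8]
  queue [2, 15] -> pop 2, enqueue [1, 6], visited so far: [32, 23, 42, 8, 2]
  queue [15, 1, 6] -> pop 15, enqueue [14], visited so far: [32, 23, 42, 8, 2, 15]
  queue [1, 6, 14] -> pop 1, enqueue [none], visited so far: [32, 23, 42, 8, 2, 15, 1]
  queue [6, 14] -> pop 6, enqueue [none], visited so far: [32, 23, 42, 8, 2, 15, 1, 6]
  queue [14] -> pop 14, enqueue [10], visited so far: [32, 23, 42, 8, 2, 15, 1, 6, 14]
  queue [10] -> pop 10, enqueue [none], visited so far: [32, 23, 42, 8, 2, 15, 1, 6, 14, 10]
Result: [32, 23, 42, 8, 2, 15, 1, 6, 14, 10]


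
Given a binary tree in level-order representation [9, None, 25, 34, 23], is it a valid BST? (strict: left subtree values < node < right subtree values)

Level-order array: [9, None, 25, 34, 23]
Validate using subtree bounds (lo, hi): at each node, require lo < value < hi,
then recurse left with hi=value and right with lo=value.
Preorder trace (stopping at first violation):
  at node 9 with bounds (-inf, +inf): OK
  at node 25 with bounds (9, +inf): OK
  at node 34 with bounds (9, 25): VIOLATION
Node 34 violates its bound: not (9 < 34 < 25).
Result: Not a valid BST


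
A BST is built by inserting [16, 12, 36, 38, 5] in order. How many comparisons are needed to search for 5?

Search path for 5: 16 -> 12 -> 5
Found: True
Comparisons: 3


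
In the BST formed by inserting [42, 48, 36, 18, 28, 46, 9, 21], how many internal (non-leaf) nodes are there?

Tree built from: [42, 48, 36, 18, 28, 46, 9, 21]
Tree (level-order array): [42, 36, 48, 18, None, 46, None, 9, 28, None, None, None, None, 21]
Rule: An internal node has at least one child.
Per-node child counts:
  node 42: 2 child(ren)
  node 36: 1 child(ren)
  node 18: 2 child(ren)
  node 9: 0 child(ren)
  node 28: 1 child(ren)
  node 21: 0 child(ren)
  node 48: 1 child(ren)
  node 46: 0 child(ren)
Matching nodes: [42, 36, 18, 28, 48]
Count of internal (non-leaf) nodes: 5


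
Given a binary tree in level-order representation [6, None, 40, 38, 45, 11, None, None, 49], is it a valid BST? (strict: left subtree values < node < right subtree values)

Level-order array: [6, None, 40, 38, 45, 11, None, None, 49]
Validate using subtree bounds (lo, hi): at each node, require lo < value < hi,
then recurse left with hi=value and right with lo=value.
Preorder trace (stopping at first violation):
  at node 6 with bounds (-inf, +inf): OK
  at node 40 with bounds (6, +inf): OK
  at node 38 with bounds (6, 40): OK
  at node 11 with bounds (6, 38): OK
  at node 45 with bounds (40, +inf): OK
  at node 49 with bounds (45, +inf): OK
No violation found at any node.
Result: Valid BST


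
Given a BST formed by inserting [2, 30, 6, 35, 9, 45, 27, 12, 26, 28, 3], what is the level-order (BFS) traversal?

Tree insertion order: [2, 30, 6, 35, 9, 45, 27, 12, 26, 28, 3]
Tree (level-order array): [2, None, 30, 6, 35, 3, 9, None, 45, None, None, None, 27, None, None, 12, 28, None, 26]
BFS from the root, enqueuing left then right child of each popped node:
  queue [2] -> pop 2, enqueue [30], visited so far: [2]
  queue [30] -> pop 30, enqueue [6, 35], visited so far: [2, 30]
  queue [6, 35] -> pop 6, enqueue [3, 9], visited so far: [2, 30, 6]
  queue [35, 3, 9] -> pop 35, enqueue [45], visited so far: [2, 30, 6, 35]
  queue [3, 9, 45] -> pop 3, enqueue [none], visited so far: [2, 30, 6, 35, 3]
  queue [9, 45] -> pop 9, enqueue [27], visited so far: [2, 30, 6, 35, 3, 9]
  queue [45, 27] -> pop 45, enqueue [none], visited so far: [2, 30, 6, 35, 3, 9, 45]
  queue [27] -> pop 27, enqueue [12, 28], visited so far: [2, 30, 6, 35, 3, 9, 45, 27]
  queue [12, 28] -> pop 12, enqueue [26], visited so far: [2, 30, 6, 35, 3, 9, 45, 27, 12]
  queue [28, 26] -> pop 28, enqueue [none], visited so far: [2, 30, 6, 35, 3, 9, 45, 27, 12, 28]
  queue [26] -> pop 26, enqueue [none], visited so far: [2, 30, 6, 35, 3, 9, 45, 27, 12, 28, 26]
Result: [2, 30, 6, 35, 3, 9, 45, 27, 12, 28, 26]


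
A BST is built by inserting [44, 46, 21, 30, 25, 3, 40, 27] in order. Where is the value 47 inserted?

Starting tree (level order): [44, 21, 46, 3, 30, None, None, None, None, 25, 40, None, 27]
Insertion path: 44 -> 46
Result: insert 47 as right child of 46
Final tree (level order): [44, 21, 46, 3, 30, None, 47, None, None, 25, 40, None, None, None, 27]


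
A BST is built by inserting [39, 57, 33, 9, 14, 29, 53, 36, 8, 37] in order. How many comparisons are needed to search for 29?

Search path for 29: 39 -> 33 -> 9 -> 14 -> 29
Found: True
Comparisons: 5


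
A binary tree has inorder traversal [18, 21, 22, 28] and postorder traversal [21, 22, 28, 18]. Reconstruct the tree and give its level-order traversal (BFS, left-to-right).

Inorder:   [18, 21, 22, 28]
Postorder: [21, 22, 28, 18]
Algorithm: postorder visits root last, so walk postorder right-to-left;
each value is the root of the current inorder slice — split it at that
value, recurse on the right subtree first, then the left.
Recursive splits:
  root=18; inorder splits into left=[], right=[21, 22, 28]
  root=28; inorder splits into left=[21, 22], right=[]
  root=22; inorder splits into left=[21], right=[]
  root=21; inorder splits into left=[], right=[]
Reconstructed level-order: [18, 28, 22, 21]


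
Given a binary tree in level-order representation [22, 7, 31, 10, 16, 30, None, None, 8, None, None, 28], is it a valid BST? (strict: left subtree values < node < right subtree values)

Level-order array: [22, 7, 31, 10, 16, 30, None, None, 8, None, None, 28]
Validate using subtree bounds (lo, hi): at each node, require lo < value < hi,
then recurse left with hi=value and right with lo=value.
Preorder trace (stopping at first violation):
  at node 22 with bounds (-inf, +inf): OK
  at node 7 with bounds (-inf, 22): OK
  at node 10 with bounds (-inf, 7): VIOLATION
Node 10 violates its bound: not (-inf < 10 < 7).
Result: Not a valid BST


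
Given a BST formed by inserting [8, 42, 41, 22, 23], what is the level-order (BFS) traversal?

Tree insertion order: [8, 42, 41, 22, 23]
Tree (level-order array): [8, None, 42, 41, None, 22, None, None, 23]
BFS from the root, enqueuing left then right child of each popped node:
  queue [8] -> pop 8, enqueue [42], visited so far: [8]
  queue [42] -> pop 42, enqueue [41], visited so far: [8, 42]
  queue [41] -> pop 41, enqueue [22], visited so far: [8, 42, 41]
  queue [22] -> pop 22, enqueue [23], visited so far: [8, 42, 41, 22]
  queue [23] -> pop 23, enqueue [none], visited so far: [8, 42, 41, 22, 23]
Result: [8, 42, 41, 22, 23]


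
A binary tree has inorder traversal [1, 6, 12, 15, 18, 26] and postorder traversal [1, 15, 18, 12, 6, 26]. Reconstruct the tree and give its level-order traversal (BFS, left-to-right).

Inorder:   [1, 6, 12, 15, 18, 26]
Postorder: [1, 15, 18, 12, 6, 26]
Algorithm: postorder visits root last, so walk postorder right-to-left;
each value is the root of the current inorder slice — split it at that
value, recurse on the right subtree first, then the left.
Recursive splits:
  root=26; inorder splits into left=[1, 6, 12, 15, 18], right=[]
  root=6; inorder splits into left=[1], right=[12, 15, 18]
  root=12; inorder splits into left=[], right=[15, 18]
  root=18; inorder splits into left=[15], right=[]
  root=15; inorder splits into left=[], right=[]
  root=1; inorder splits into left=[], right=[]
Reconstructed level-order: [26, 6, 1, 12, 18, 15]


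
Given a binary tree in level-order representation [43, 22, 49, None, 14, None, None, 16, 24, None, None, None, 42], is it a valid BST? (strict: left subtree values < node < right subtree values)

Level-order array: [43, 22, 49, None, 14, None, None, 16, 24, None, None, None, 42]
Validate using subtree bounds (lo, hi): at each node, require lo < value < hi,
then recurse left with hi=value and right with lo=value.
Preorder trace (stopping at first violation):
  at node 43 with bounds (-inf, +inf): OK
  at node 22 with bounds (-inf, 43): OK
  at node 14 with bounds (22, 43): VIOLATION
Node 14 violates its bound: not (22 < 14 < 43).
Result: Not a valid BST


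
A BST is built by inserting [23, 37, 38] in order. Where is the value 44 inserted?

Starting tree (level order): [23, None, 37, None, 38]
Insertion path: 23 -> 37 -> 38
Result: insert 44 as right child of 38
Final tree (level order): [23, None, 37, None, 38, None, 44]


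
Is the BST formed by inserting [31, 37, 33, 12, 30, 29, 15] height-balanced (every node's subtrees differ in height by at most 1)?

Tree (level-order array): [31, 12, 37, None, 30, 33, None, 29, None, None, None, 15]
Definition: a tree is height-balanced if, at every node, |h(left) - h(right)| <= 1 (empty subtree has height -1).
Bottom-up per-node check:
  node 15: h_left=-1, h_right=-1, diff=0 [OK], height=0
  node 29: h_left=0, h_right=-1, diff=1 [OK], height=1
  node 30: h_left=1, h_right=-1, diff=2 [FAIL (|1--1|=2 > 1)], height=2
  node 12: h_left=-1, h_right=2, diff=3 [FAIL (|-1-2|=3 > 1)], height=3
  node 33: h_left=-1, h_right=-1, diff=0 [OK], height=0
  node 37: h_left=0, h_right=-1, diff=1 [OK], height=1
  node 31: h_left=3, h_right=1, diff=2 [FAIL (|3-1|=2 > 1)], height=4
Node 30 violates the condition: |1 - -1| = 2 > 1.
Result: Not balanced


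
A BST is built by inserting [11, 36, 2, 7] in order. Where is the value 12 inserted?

Starting tree (level order): [11, 2, 36, None, 7]
Insertion path: 11 -> 36
Result: insert 12 as left child of 36
Final tree (level order): [11, 2, 36, None, 7, 12]


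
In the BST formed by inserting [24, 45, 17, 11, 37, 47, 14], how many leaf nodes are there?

Tree built from: [24, 45, 17, 11, 37, 47, 14]
Tree (level-order array): [24, 17, 45, 11, None, 37, 47, None, 14]
Rule: A leaf has 0 children.
Per-node child counts:
  node 24: 2 child(ren)
  node 17: 1 child(ren)
  node 11: 1 child(ren)
  node 14: 0 child(ren)
  node 45: 2 child(ren)
  node 37: 0 child(ren)
  node 47: 0 child(ren)
Matching nodes: [14, 37, 47]
Count of leaf nodes: 3


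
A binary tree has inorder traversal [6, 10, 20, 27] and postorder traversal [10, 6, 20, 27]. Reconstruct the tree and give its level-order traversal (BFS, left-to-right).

Inorder:   [6, 10, 20, 27]
Postorder: [10, 6, 20, 27]
Algorithm: postorder visits root last, so walk postorder right-to-left;
each value is the root of the current inorder slice — split it at that
value, recurse on the right subtree first, then the left.
Recursive splits:
  root=27; inorder splits into left=[6, 10, 20], right=[]
  root=20; inorder splits into left=[6, 10], right=[]
  root=6; inorder splits into left=[], right=[10]
  root=10; inorder splits into left=[], right=[]
Reconstructed level-order: [27, 20, 6, 10]


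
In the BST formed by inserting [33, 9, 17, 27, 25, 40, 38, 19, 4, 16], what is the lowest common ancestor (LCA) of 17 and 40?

Tree insertion order: [33, 9, 17, 27, 25, 40, 38, 19, 4, 16]
Tree (level-order array): [33, 9, 40, 4, 17, 38, None, None, None, 16, 27, None, None, None, None, 25, None, 19]
In a BST, the LCA of p=17, q=40 is the first node v on the
root-to-leaf path with p <= v <= q (go left if both < v, right if both > v).
Walk from root:
  at 33: 17 <= 33 <= 40, this is the LCA
LCA = 33


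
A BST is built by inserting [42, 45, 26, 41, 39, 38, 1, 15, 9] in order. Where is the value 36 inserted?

Starting tree (level order): [42, 26, 45, 1, 41, None, None, None, 15, 39, None, 9, None, 38]
Insertion path: 42 -> 26 -> 41 -> 39 -> 38
Result: insert 36 as left child of 38
Final tree (level order): [42, 26, 45, 1, 41, None, None, None, 15, 39, None, 9, None, 38, None, None, None, 36]


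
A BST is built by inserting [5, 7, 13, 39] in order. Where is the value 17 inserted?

Starting tree (level order): [5, None, 7, None, 13, None, 39]
Insertion path: 5 -> 7 -> 13 -> 39
Result: insert 17 as left child of 39
Final tree (level order): [5, None, 7, None, 13, None, 39, 17]


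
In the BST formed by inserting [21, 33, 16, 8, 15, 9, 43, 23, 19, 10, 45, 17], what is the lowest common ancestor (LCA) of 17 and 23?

Tree insertion order: [21, 33, 16, 8, 15, 9, 43, 23, 19, 10, 45, 17]
Tree (level-order array): [21, 16, 33, 8, 19, 23, 43, None, 15, 17, None, None, None, None, 45, 9, None, None, None, None, None, None, 10]
In a BST, the LCA of p=17, q=23 is the first node v on the
root-to-leaf path with p <= v <= q (go left if both < v, right if both > v).
Walk from root:
  at 21: 17 <= 21 <= 23, this is the LCA
LCA = 21


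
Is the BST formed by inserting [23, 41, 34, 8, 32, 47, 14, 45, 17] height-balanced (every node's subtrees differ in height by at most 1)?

Tree (level-order array): [23, 8, 41, None, 14, 34, 47, None, 17, 32, None, 45]
Definition: a tree is height-balanced if, at every node, |h(left) - h(right)| <= 1 (empty subtree has height -1).
Bottom-up per-node check:
  node 17: h_left=-1, h_right=-1, diff=0 [OK], height=0
  node 14: h_left=-1, h_right=0, diff=1 [OK], height=1
  node 8: h_left=-1, h_right=1, diff=2 [FAIL (|-1-1|=2 > 1)], height=2
  node 32: h_left=-1, h_right=-1, diff=0 [OK], height=0
  node 34: h_left=0, h_right=-1, diff=1 [OK], height=1
  node 45: h_left=-1, h_right=-1, diff=0 [OK], height=0
  node 47: h_left=0, h_right=-1, diff=1 [OK], height=1
  node 41: h_left=1, h_right=1, diff=0 [OK], height=2
  node 23: h_left=2, h_right=2, diff=0 [OK], height=3
Node 8 violates the condition: |-1 - 1| = 2 > 1.
Result: Not balanced


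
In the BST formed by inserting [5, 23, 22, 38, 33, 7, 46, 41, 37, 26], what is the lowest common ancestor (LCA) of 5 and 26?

Tree insertion order: [5, 23, 22, 38, 33, 7, 46, 41, 37, 26]
Tree (level-order array): [5, None, 23, 22, 38, 7, None, 33, 46, None, None, 26, 37, 41]
In a BST, the LCA of p=5, q=26 is the first node v on the
root-to-leaf path with p <= v <= q (go left if both < v, right if both > v).
Walk from root:
  at 5: 5 <= 5 <= 26, this is the LCA
LCA = 5


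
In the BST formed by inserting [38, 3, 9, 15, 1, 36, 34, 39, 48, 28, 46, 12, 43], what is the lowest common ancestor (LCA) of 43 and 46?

Tree insertion order: [38, 3, 9, 15, 1, 36, 34, 39, 48, 28, 46, 12, 43]
Tree (level-order array): [38, 3, 39, 1, 9, None, 48, None, None, None, 15, 46, None, 12, 36, 43, None, None, None, 34, None, None, None, 28]
In a BST, the LCA of p=43, q=46 is the first node v on the
root-to-leaf path with p <= v <= q (go left if both < v, right if both > v).
Walk from root:
  at 38: both 43 and 46 > 38, go right
  at 39: both 43 and 46 > 39, go right
  at 48: both 43 and 46 < 48, go left
  at 46: 43 <= 46 <= 46, this is the LCA
LCA = 46


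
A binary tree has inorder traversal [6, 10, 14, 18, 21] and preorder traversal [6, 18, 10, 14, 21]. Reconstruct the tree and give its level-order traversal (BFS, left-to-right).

Inorder:  [6, 10, 14, 18, 21]
Preorder: [6, 18, 10, 14, 21]
Algorithm: preorder visits root first, so consume preorder in order;
for each root, split the current inorder slice at that value into
left-subtree inorder and right-subtree inorder, then recurse.
Recursive splits:
  root=6; inorder splits into left=[], right=[10, 14, 18, 21]
  root=18; inorder splits into left=[10, 14], right=[21]
  root=10; inorder splits into left=[], right=[14]
  root=14; inorder splits into left=[], right=[]
  root=21; inorder splits into left=[], right=[]
Reconstructed level-order: [6, 18, 10, 21, 14]


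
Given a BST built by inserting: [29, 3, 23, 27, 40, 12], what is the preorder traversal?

Tree insertion order: [29, 3, 23, 27, 40, 12]
Tree (level-order array): [29, 3, 40, None, 23, None, None, 12, 27]
Preorder traversal: [29, 3, 23, 12, 27, 40]


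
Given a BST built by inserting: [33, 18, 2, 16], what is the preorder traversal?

Tree insertion order: [33, 18, 2, 16]
Tree (level-order array): [33, 18, None, 2, None, None, 16]
Preorder traversal: [33, 18, 2, 16]


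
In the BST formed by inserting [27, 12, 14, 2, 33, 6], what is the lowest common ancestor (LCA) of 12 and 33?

Tree insertion order: [27, 12, 14, 2, 33, 6]
Tree (level-order array): [27, 12, 33, 2, 14, None, None, None, 6]
In a BST, the LCA of p=12, q=33 is the first node v on the
root-to-leaf path with p <= v <= q (go left if both < v, right if both > v).
Walk from root:
  at 27: 12 <= 27 <= 33, this is the LCA
LCA = 27


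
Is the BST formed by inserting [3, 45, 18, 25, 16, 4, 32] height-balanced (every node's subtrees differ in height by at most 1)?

Tree (level-order array): [3, None, 45, 18, None, 16, 25, 4, None, None, 32]
Definition: a tree is height-balanced if, at every node, |h(left) - h(right)| <= 1 (empty subtree has height -1).
Bottom-up per-node check:
  node 4: h_left=-1, h_right=-1, diff=0 [OK], height=0
  node 16: h_left=0, h_right=-1, diff=1 [OK], height=1
  node 32: h_left=-1, h_right=-1, diff=0 [OK], height=0
  node 25: h_left=-1, h_right=0, diff=1 [OK], height=1
  node 18: h_left=1, h_right=1, diff=0 [OK], height=2
  node 45: h_left=2, h_right=-1, diff=3 [FAIL (|2--1|=3 > 1)], height=3
  node 3: h_left=-1, h_right=3, diff=4 [FAIL (|-1-3|=4 > 1)], height=4
Node 45 violates the condition: |2 - -1| = 3 > 1.
Result: Not balanced


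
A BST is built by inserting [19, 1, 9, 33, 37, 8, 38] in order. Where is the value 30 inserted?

Starting tree (level order): [19, 1, 33, None, 9, None, 37, 8, None, None, 38]
Insertion path: 19 -> 33
Result: insert 30 as left child of 33
Final tree (level order): [19, 1, 33, None, 9, 30, 37, 8, None, None, None, None, 38]


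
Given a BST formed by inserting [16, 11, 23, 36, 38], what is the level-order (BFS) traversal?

Tree insertion order: [16, 11, 23, 36, 38]
Tree (level-order array): [16, 11, 23, None, None, None, 36, None, 38]
BFS from the root, enqueuing left then right child of each popped node:
  queue [16] -> pop 16, enqueue [11, 23], visited so far: [16]
  queue [11, 23] -> pop 11, enqueue [none], visited so far: [16, 11]
  queue [23] -> pop 23, enqueue [36], visited so far: [16, 11, 23]
  queue [36] -> pop 36, enqueue [38], visited so far: [16, 11, 23, 36]
  queue [38] -> pop 38, enqueue [none], visited so far: [16, 11, 23, 36, 38]
Result: [16, 11, 23, 36, 38]


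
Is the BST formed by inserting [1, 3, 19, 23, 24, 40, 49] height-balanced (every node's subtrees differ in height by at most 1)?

Tree (level-order array): [1, None, 3, None, 19, None, 23, None, 24, None, 40, None, 49]
Definition: a tree is height-balanced if, at every node, |h(left) - h(right)| <= 1 (empty subtree has height -1).
Bottom-up per-node check:
  node 49: h_left=-1, h_right=-1, diff=0 [OK], height=0
  node 40: h_left=-1, h_right=0, diff=1 [OK], height=1
  node 24: h_left=-1, h_right=1, diff=2 [FAIL (|-1-1|=2 > 1)], height=2
  node 23: h_left=-1, h_right=2, diff=3 [FAIL (|-1-2|=3 > 1)], height=3
  node 19: h_left=-1, h_right=3, diff=4 [FAIL (|-1-3|=4 > 1)], height=4
  node 3: h_left=-1, h_right=4, diff=5 [FAIL (|-1-4|=5 > 1)], height=5
  node 1: h_left=-1, h_right=5, diff=6 [FAIL (|-1-5|=6 > 1)], height=6
Node 24 violates the condition: |-1 - 1| = 2 > 1.
Result: Not balanced


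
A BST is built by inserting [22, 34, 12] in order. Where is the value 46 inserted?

Starting tree (level order): [22, 12, 34]
Insertion path: 22 -> 34
Result: insert 46 as right child of 34
Final tree (level order): [22, 12, 34, None, None, None, 46]


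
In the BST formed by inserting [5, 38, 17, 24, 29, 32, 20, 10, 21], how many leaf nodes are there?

Tree built from: [5, 38, 17, 24, 29, 32, 20, 10, 21]
Tree (level-order array): [5, None, 38, 17, None, 10, 24, None, None, 20, 29, None, 21, None, 32]
Rule: A leaf has 0 children.
Per-node child counts:
  node 5: 1 child(ren)
  node 38: 1 child(ren)
  node 17: 2 child(ren)
  node 10: 0 child(ren)
  node 24: 2 child(ren)
  node 20: 1 child(ren)
  node 21: 0 child(ren)
  node 29: 1 child(ren)
  node 32: 0 child(ren)
Matching nodes: [10, 21, 32]
Count of leaf nodes: 3


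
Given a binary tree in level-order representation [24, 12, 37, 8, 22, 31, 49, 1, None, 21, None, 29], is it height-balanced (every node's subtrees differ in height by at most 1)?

Tree (level-order array): [24, 12, 37, 8, 22, 31, 49, 1, None, 21, None, 29]
Definition: a tree is height-balanced if, at every node, |h(left) - h(right)| <= 1 (empty subtree has height -1).
Bottom-up per-node check:
  node 1: h_left=-1, h_right=-1, diff=0 [OK], height=0
  node 8: h_left=0, h_right=-1, diff=1 [OK], height=1
  node 21: h_left=-1, h_right=-1, diff=0 [OK], height=0
  node 22: h_left=0, h_right=-1, diff=1 [OK], height=1
  node 12: h_left=1, h_right=1, diff=0 [OK], height=2
  node 29: h_left=-1, h_right=-1, diff=0 [OK], height=0
  node 31: h_left=0, h_right=-1, diff=1 [OK], height=1
  node 49: h_left=-1, h_right=-1, diff=0 [OK], height=0
  node 37: h_left=1, h_right=0, diff=1 [OK], height=2
  node 24: h_left=2, h_right=2, diff=0 [OK], height=3
All nodes satisfy the balance condition.
Result: Balanced


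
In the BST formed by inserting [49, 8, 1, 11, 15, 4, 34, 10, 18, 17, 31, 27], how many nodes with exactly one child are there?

Tree built from: [49, 8, 1, 11, 15, 4, 34, 10, 18, 17, 31, 27]
Tree (level-order array): [49, 8, None, 1, 11, None, 4, 10, 15, None, None, None, None, None, 34, 18, None, 17, 31, None, None, 27]
Rule: These are nodes with exactly 1 non-null child.
Per-node child counts:
  node 49: 1 child(ren)
  node 8: 2 child(ren)
  node 1: 1 child(ren)
  node 4: 0 child(ren)
  node 11: 2 child(ren)
  node 10: 0 child(ren)
  node 15: 1 child(ren)
  node 34: 1 child(ren)
  node 18: 2 child(ren)
  node 17: 0 child(ren)
  node 31: 1 child(ren)
  node 27: 0 child(ren)
Matching nodes: [49, 1, 15, 34, 31]
Count of nodes with exactly one child: 5


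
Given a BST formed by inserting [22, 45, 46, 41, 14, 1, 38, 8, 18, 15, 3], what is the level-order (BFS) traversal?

Tree insertion order: [22, 45, 46, 41, 14, 1, 38, 8, 18, 15, 3]
Tree (level-order array): [22, 14, 45, 1, 18, 41, 46, None, 8, 15, None, 38, None, None, None, 3]
BFS from the root, enqueuing left then right child of each popped node:
  queue [22] -> pop 22, enqueue [14, 45], visited so far: [22]
  queue [14, 45] -> pop 14, enqueue [1, 18], visited so far: [22, 14]
  queue [45, 1, 18] -> pop 45, enqueue [41, 46], visited so far: [22, 14, 45]
  queue [1, 18, 41, 46] -> pop 1, enqueue [8], visited so far: [22, 14, 45, 1]
  queue [18, 41, 46, 8] -> pop 18, enqueue [15], visited so far: [22, 14, 45, 1, 18]
  queue [41, 46, 8, 15] -> pop 41, enqueue [38], visited so far: [22, 14, 45, 1, 18, 41]
  queue [46, 8, 15, 38] -> pop 46, enqueue [none], visited so far: [22, 14, 45, 1, 18, 41, 46]
  queue [8, 15, 38] -> pop 8, enqueue [3], visited so far: [22, 14, 45, 1, 18, 41, 46, 8]
  queue [15, 38, 3] -> pop 15, enqueue [none], visited so far: [22, 14, 45, 1, 18, 41, 46, 8, 15]
  queue [38, 3] -> pop 38, enqueue [none], visited so far: [22, 14, 45, 1, 18, 41, 46, 8, 15, 38]
  queue [3] -> pop 3, enqueue [none], visited so far: [22, 14, 45, 1, 18, 41, 46, 8, 15, 38, 3]
Result: [22, 14, 45, 1, 18, 41, 46, 8, 15, 38, 3]


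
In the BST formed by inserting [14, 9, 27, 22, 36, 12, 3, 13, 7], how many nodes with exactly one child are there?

Tree built from: [14, 9, 27, 22, 36, 12, 3, 13, 7]
Tree (level-order array): [14, 9, 27, 3, 12, 22, 36, None, 7, None, 13]
Rule: These are nodes with exactly 1 non-null child.
Per-node child counts:
  node 14: 2 child(ren)
  node 9: 2 child(ren)
  node 3: 1 child(ren)
  node 7: 0 child(ren)
  node 12: 1 child(ren)
  node 13: 0 child(ren)
  node 27: 2 child(ren)
  node 22: 0 child(ren)
  node 36: 0 child(ren)
Matching nodes: [3, 12]
Count of nodes with exactly one child: 2


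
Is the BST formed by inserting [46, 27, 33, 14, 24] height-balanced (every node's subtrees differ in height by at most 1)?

Tree (level-order array): [46, 27, None, 14, 33, None, 24]
Definition: a tree is height-balanced if, at every node, |h(left) - h(right)| <= 1 (empty subtree has height -1).
Bottom-up per-node check:
  node 24: h_left=-1, h_right=-1, diff=0 [OK], height=0
  node 14: h_left=-1, h_right=0, diff=1 [OK], height=1
  node 33: h_left=-1, h_right=-1, diff=0 [OK], height=0
  node 27: h_left=1, h_right=0, diff=1 [OK], height=2
  node 46: h_left=2, h_right=-1, diff=3 [FAIL (|2--1|=3 > 1)], height=3
Node 46 violates the condition: |2 - -1| = 3 > 1.
Result: Not balanced


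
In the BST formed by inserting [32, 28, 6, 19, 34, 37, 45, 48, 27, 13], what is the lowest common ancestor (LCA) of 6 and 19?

Tree insertion order: [32, 28, 6, 19, 34, 37, 45, 48, 27, 13]
Tree (level-order array): [32, 28, 34, 6, None, None, 37, None, 19, None, 45, 13, 27, None, 48]
In a BST, the LCA of p=6, q=19 is the first node v on the
root-to-leaf path with p <= v <= q (go left if both < v, right if both > v).
Walk from root:
  at 32: both 6 and 19 < 32, go left
  at 28: both 6 and 19 < 28, go left
  at 6: 6 <= 6 <= 19, this is the LCA
LCA = 6


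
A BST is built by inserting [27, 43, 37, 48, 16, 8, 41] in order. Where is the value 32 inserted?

Starting tree (level order): [27, 16, 43, 8, None, 37, 48, None, None, None, 41]
Insertion path: 27 -> 43 -> 37
Result: insert 32 as left child of 37
Final tree (level order): [27, 16, 43, 8, None, 37, 48, None, None, 32, 41]


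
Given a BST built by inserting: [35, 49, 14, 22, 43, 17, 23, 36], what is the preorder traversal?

Tree insertion order: [35, 49, 14, 22, 43, 17, 23, 36]
Tree (level-order array): [35, 14, 49, None, 22, 43, None, 17, 23, 36]
Preorder traversal: [35, 14, 22, 17, 23, 49, 43, 36]


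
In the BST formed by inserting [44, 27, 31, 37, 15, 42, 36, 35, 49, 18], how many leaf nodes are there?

Tree built from: [44, 27, 31, 37, 15, 42, 36, 35, 49, 18]
Tree (level-order array): [44, 27, 49, 15, 31, None, None, None, 18, None, 37, None, None, 36, 42, 35]
Rule: A leaf has 0 children.
Per-node child counts:
  node 44: 2 child(ren)
  node 27: 2 child(ren)
  node 15: 1 child(ren)
  node 18: 0 child(ren)
  node 31: 1 child(ren)
  node 37: 2 child(ren)
  node 36: 1 child(ren)
  node 35: 0 child(ren)
  node 42: 0 child(ren)
  node 49: 0 child(ren)
Matching nodes: [18, 35, 42, 49]
Count of leaf nodes: 4


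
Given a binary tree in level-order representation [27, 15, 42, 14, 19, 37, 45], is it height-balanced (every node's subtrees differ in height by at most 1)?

Tree (level-order array): [27, 15, 42, 14, 19, 37, 45]
Definition: a tree is height-balanced if, at every node, |h(left) - h(right)| <= 1 (empty subtree has height -1).
Bottom-up per-node check:
  node 14: h_left=-1, h_right=-1, diff=0 [OK], height=0
  node 19: h_left=-1, h_right=-1, diff=0 [OK], height=0
  node 15: h_left=0, h_right=0, diff=0 [OK], height=1
  node 37: h_left=-1, h_right=-1, diff=0 [OK], height=0
  node 45: h_left=-1, h_right=-1, diff=0 [OK], height=0
  node 42: h_left=0, h_right=0, diff=0 [OK], height=1
  node 27: h_left=1, h_right=1, diff=0 [OK], height=2
All nodes satisfy the balance condition.
Result: Balanced


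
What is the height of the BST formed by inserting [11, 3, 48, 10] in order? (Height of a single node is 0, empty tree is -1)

Insertion order: [11, 3, 48, 10]
Tree (level-order array): [11, 3, 48, None, 10]
Compute height bottom-up (empty subtree = -1):
  height(10) = 1 + max(-1, -1) = 0
  height(3) = 1 + max(-1, 0) = 1
  height(48) = 1 + max(-1, -1) = 0
  height(11) = 1 + max(1, 0) = 2
Height = 2
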